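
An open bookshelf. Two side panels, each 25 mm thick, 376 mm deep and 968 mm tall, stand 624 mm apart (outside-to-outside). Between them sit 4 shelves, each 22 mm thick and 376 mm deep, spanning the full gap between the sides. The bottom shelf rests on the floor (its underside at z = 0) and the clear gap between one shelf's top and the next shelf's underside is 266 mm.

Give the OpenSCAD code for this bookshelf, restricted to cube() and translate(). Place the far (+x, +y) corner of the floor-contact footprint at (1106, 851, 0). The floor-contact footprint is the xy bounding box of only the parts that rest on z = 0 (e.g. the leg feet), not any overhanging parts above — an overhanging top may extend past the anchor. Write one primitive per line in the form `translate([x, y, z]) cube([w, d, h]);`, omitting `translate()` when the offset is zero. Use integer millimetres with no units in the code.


translate([482, 475, 0]) cube([25, 376, 968]);
translate([1081, 475, 0]) cube([25, 376, 968]);
translate([507, 475, 0]) cube([574, 376, 22]);
translate([507, 475, 288]) cube([574, 376, 22]);
translate([507, 475, 576]) cube([574, 376, 22]);
translate([507, 475, 864]) cube([574, 376, 22]);


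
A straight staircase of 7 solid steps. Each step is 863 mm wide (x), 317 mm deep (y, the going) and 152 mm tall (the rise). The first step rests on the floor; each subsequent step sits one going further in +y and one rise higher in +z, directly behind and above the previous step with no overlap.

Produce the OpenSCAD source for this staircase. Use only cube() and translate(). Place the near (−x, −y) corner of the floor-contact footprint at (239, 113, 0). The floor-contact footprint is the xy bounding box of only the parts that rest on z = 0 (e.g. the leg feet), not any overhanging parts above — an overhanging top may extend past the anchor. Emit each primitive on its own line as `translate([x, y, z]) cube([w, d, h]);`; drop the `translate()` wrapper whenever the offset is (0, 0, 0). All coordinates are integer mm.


translate([239, 113, 0]) cube([863, 317, 152]);
translate([239, 430, 152]) cube([863, 317, 152]);
translate([239, 747, 304]) cube([863, 317, 152]);
translate([239, 1064, 456]) cube([863, 317, 152]);
translate([239, 1381, 608]) cube([863, 317, 152]);
translate([239, 1698, 760]) cube([863, 317, 152]);
translate([239, 2015, 912]) cube([863, 317, 152]);


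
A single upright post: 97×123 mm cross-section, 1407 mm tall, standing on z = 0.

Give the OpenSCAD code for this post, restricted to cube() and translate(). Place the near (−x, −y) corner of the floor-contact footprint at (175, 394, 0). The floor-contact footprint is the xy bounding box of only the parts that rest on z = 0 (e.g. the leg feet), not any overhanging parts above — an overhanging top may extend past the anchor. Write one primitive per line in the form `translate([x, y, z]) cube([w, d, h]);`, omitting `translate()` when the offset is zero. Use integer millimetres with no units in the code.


translate([175, 394, 0]) cube([97, 123, 1407]);


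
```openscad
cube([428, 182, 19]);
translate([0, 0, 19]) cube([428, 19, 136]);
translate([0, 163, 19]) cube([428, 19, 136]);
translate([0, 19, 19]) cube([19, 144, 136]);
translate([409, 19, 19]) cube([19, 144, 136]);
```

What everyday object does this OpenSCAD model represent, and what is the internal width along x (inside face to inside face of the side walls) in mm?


An open box. The internal width is 390 mm.

A 428×182 base slab with four walls standing on it — an open box. The base is 428 mm wide and the walls are 19 mm thick, so the internal width is 428 − 2 × 19 = 390 mm.


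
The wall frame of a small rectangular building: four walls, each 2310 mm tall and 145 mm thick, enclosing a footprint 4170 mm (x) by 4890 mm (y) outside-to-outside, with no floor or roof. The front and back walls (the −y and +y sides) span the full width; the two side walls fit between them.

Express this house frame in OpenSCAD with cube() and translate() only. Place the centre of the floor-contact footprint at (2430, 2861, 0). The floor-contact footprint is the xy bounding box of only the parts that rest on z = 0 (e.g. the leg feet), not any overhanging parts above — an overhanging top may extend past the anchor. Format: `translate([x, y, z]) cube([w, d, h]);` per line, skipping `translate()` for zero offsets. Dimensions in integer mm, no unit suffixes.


translate([345, 416, 0]) cube([4170, 145, 2310]);
translate([345, 5161, 0]) cube([4170, 145, 2310]);
translate([345, 561, 0]) cube([145, 4600, 2310]);
translate([4370, 561, 0]) cube([145, 4600, 2310]);


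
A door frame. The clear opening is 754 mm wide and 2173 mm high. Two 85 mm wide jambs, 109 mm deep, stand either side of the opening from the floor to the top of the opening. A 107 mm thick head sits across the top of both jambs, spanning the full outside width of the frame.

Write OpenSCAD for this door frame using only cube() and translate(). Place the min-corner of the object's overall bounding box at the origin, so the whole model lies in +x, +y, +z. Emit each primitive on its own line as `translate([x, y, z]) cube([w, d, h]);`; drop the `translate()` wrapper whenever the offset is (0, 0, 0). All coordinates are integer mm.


cube([85, 109, 2173]);
translate([839, 0, 0]) cube([85, 109, 2173]);
translate([0, 0, 2173]) cube([924, 109, 107]);


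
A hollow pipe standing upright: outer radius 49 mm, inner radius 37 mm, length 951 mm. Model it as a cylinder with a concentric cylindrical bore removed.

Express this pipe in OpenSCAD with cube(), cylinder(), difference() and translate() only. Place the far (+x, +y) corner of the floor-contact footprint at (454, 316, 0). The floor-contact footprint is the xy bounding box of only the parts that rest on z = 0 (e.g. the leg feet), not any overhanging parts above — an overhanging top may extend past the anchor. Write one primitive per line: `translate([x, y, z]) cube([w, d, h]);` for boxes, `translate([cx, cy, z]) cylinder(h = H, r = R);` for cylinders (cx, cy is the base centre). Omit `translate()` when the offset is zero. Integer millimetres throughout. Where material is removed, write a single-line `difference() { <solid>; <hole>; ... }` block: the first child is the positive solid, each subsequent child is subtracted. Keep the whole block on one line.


difference() { translate([405, 267, 0]) cylinder(h = 951, r = 49); translate([405, 267, 0]) cylinder(h = 951, r = 37); }


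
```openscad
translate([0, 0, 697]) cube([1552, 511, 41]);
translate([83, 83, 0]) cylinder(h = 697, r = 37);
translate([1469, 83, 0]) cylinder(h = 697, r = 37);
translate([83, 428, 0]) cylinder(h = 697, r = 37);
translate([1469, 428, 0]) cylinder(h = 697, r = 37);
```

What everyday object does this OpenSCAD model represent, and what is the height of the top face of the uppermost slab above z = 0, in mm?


A table. The table height is 738 mm.

A 1552×511×41 slab sits at z = 697 on four Ø74 mm round legs — a table. The top surface is at 697 + 41 = 738 mm.


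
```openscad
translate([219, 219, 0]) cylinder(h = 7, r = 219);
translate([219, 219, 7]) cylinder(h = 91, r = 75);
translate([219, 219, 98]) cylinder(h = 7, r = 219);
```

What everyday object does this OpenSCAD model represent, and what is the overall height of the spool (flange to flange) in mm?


A spool. The overall height is 105 mm.

Three coaxial cylinders, large–small–large — a spool. Two 7 mm flanges and a 91 mm core give 7 + 91 + 7 = 105 mm.


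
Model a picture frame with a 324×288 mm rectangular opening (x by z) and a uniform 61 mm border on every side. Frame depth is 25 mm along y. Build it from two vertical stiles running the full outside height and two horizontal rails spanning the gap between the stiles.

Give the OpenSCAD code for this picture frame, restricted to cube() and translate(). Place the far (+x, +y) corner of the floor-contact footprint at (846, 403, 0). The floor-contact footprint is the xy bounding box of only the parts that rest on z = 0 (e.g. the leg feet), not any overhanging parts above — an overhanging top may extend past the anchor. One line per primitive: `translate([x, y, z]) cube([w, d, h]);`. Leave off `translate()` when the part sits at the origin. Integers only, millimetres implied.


translate([400, 378, 0]) cube([61, 25, 410]);
translate([785, 378, 0]) cube([61, 25, 410]);
translate([461, 378, 0]) cube([324, 25, 61]);
translate([461, 378, 349]) cube([324, 25, 61]);


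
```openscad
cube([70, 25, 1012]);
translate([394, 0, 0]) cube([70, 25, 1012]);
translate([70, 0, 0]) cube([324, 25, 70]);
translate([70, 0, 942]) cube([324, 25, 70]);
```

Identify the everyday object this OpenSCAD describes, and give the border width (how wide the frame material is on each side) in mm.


A picture frame. The border width is 70 mm.

Four thin pieces enclosing a rectangular opening — a picture frame. The two full-height stiles are 1012 mm tall; the top rail sits at z = 942 and is 70 mm tall, so the border above the opening is 1012 − 942 = 70 mm, matching the stile x-width.


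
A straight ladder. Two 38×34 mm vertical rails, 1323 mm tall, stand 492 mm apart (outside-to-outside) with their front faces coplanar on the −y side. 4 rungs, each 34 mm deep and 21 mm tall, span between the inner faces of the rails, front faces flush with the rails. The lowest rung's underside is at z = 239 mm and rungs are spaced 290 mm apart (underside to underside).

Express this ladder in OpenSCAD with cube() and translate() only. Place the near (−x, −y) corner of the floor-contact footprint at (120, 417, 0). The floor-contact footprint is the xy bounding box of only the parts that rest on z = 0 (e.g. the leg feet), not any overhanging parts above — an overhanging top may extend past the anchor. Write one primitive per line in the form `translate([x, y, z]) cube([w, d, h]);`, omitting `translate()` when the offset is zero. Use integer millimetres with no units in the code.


translate([120, 417, 0]) cube([38, 34, 1323]);
translate([574, 417, 0]) cube([38, 34, 1323]);
translate([158, 417, 239]) cube([416, 34, 21]);
translate([158, 417, 529]) cube([416, 34, 21]);
translate([158, 417, 819]) cube([416, 34, 21]);
translate([158, 417, 1109]) cube([416, 34, 21]);


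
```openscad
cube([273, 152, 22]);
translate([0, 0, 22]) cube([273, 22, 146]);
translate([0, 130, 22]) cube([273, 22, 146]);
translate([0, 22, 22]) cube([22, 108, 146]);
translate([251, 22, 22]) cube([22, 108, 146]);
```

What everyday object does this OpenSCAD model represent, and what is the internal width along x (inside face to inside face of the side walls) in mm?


An open box. The internal width is 229 mm.

A 273×152 base slab with four walls standing on it — an open box. The base is 273 mm wide and the walls are 22 mm thick, so the internal width is 273 − 2 × 22 = 229 mm.


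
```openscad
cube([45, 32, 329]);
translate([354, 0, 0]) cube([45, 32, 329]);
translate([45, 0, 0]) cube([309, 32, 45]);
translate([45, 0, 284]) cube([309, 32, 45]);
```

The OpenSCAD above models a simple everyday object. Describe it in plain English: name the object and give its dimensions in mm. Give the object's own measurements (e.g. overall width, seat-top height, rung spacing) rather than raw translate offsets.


A rectangular picture frame lying in the x–z plane (depth along y). The opening is 309 mm wide (x) by 239 mm tall (z), surrounded by a border 45 mm wide on all four sides. The frame is 32 mm deep and is made of two full-height vertical stiles with two horizontal rails fitted between them.


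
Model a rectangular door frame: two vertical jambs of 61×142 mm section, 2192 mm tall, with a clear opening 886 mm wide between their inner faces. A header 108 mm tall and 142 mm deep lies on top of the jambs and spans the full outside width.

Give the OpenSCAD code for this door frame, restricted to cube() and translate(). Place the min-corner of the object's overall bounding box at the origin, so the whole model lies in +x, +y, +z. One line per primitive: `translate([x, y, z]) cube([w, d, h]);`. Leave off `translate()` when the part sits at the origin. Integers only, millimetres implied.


cube([61, 142, 2192]);
translate([947, 0, 0]) cube([61, 142, 2192]);
translate([0, 0, 2192]) cube([1008, 142, 108]);


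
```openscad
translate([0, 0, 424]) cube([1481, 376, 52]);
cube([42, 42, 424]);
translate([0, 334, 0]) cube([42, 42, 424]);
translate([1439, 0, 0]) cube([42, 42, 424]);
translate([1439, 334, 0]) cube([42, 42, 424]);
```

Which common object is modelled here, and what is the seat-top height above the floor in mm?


A bench. The seat-top height is 476 mm.

A long slab on four corner posts — a bench. The slab sits at z = 424 with thickness 52, so the top is 424 + 52 = 476 mm.


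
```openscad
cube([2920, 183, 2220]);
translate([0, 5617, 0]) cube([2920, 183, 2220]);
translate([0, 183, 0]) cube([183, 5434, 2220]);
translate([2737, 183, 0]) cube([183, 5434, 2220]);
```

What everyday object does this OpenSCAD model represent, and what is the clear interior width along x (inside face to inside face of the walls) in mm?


A house (or room) frame. The interior width is 2554 mm.

Four 2220 mm walls enclosing a rectangle with no floor or roof — a room or house frame. Outside width is 2920 mm and wall thickness is 183 mm, so the interior width is 2920 − 2 × 183 = 2554 mm.


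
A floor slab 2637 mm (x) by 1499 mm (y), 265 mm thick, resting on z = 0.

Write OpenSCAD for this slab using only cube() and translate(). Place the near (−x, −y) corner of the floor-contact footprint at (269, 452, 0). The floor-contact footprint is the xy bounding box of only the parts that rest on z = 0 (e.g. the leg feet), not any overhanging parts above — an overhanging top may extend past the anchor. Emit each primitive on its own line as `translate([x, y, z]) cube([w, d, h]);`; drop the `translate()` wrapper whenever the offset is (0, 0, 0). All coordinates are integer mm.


translate([269, 452, 0]) cube([2637, 1499, 265]);


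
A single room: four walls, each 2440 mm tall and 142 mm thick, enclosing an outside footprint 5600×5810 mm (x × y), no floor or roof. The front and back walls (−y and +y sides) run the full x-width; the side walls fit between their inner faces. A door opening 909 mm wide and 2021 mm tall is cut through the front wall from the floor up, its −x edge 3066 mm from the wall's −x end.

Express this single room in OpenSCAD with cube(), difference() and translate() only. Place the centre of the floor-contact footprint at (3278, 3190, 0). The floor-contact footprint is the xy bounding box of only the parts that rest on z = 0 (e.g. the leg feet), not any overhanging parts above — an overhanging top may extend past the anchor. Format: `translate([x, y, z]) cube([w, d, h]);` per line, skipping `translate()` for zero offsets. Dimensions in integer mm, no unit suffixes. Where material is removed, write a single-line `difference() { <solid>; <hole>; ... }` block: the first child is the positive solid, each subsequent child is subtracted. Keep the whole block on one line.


difference() { translate([478, 285, 0]) cube([5600, 142, 2440]); translate([3544, 285, 0]) cube([909, 142, 2021]); }
translate([478, 5953, 0]) cube([5600, 142, 2440]);
translate([478, 427, 0]) cube([142, 5526, 2440]);
translate([5936, 427, 0]) cube([142, 5526, 2440]);


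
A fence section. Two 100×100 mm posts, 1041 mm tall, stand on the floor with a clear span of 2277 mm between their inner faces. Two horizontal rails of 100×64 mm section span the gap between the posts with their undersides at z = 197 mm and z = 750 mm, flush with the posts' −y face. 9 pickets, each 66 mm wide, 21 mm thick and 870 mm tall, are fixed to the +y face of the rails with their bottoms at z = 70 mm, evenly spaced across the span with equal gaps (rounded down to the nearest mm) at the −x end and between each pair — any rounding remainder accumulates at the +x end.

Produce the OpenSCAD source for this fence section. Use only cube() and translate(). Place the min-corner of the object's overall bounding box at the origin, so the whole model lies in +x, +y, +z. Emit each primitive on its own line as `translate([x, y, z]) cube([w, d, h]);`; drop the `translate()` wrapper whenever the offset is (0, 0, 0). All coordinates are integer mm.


cube([100, 100, 1041]);
translate([2377, 0, 0]) cube([100, 100, 1041]);
translate([100, 0, 197]) cube([2277, 100, 64]);
translate([100, 0, 750]) cube([2277, 100, 64]);
translate([268, 100, 70]) cube([66, 21, 870]);
translate([502, 100, 70]) cube([66, 21, 870]);
translate([736, 100, 70]) cube([66, 21, 870]);
translate([970, 100, 70]) cube([66, 21, 870]);
translate([1204, 100, 70]) cube([66, 21, 870]);
translate([1438, 100, 70]) cube([66, 21, 870]);
translate([1672, 100, 70]) cube([66, 21, 870]);
translate([1906, 100, 70]) cube([66, 21, 870]);
translate([2140, 100, 70]) cube([66, 21, 870]);


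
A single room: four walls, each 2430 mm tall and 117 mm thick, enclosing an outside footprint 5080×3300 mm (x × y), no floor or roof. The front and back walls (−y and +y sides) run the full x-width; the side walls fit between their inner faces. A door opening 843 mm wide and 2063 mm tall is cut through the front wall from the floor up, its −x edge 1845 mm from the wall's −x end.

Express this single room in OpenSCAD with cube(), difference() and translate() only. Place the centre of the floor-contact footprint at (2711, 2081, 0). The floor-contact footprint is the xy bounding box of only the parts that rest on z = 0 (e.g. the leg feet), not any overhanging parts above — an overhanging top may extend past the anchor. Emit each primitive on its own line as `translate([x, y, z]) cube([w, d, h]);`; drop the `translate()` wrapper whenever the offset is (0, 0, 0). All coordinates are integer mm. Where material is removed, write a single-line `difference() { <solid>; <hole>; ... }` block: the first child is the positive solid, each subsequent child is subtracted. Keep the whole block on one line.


difference() { translate([171, 431, 0]) cube([5080, 117, 2430]); translate([2016, 431, 0]) cube([843, 117, 2063]); }
translate([171, 3614, 0]) cube([5080, 117, 2430]);
translate([171, 548, 0]) cube([117, 3066, 2430]);
translate([5134, 548, 0]) cube([117, 3066, 2430]);


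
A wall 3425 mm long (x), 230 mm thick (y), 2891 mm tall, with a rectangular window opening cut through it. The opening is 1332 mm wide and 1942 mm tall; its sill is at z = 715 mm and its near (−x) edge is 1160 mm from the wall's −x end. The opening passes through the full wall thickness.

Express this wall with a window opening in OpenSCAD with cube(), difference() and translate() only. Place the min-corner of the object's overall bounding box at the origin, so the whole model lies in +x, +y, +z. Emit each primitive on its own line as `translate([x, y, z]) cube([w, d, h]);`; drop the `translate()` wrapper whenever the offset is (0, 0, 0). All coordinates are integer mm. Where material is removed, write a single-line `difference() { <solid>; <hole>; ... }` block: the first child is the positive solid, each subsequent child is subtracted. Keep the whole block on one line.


difference() { cube([3425, 230, 2891]); translate([1160, 0, 715]) cube([1332, 230, 1942]); }


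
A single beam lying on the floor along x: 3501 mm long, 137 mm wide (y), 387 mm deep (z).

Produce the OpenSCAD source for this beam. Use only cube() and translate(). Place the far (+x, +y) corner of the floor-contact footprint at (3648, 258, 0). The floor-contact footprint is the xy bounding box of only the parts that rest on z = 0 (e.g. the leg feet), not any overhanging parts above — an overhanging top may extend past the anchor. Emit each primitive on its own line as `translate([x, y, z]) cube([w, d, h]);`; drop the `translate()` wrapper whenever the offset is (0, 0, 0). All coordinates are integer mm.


translate([147, 121, 0]) cube([3501, 137, 387]);


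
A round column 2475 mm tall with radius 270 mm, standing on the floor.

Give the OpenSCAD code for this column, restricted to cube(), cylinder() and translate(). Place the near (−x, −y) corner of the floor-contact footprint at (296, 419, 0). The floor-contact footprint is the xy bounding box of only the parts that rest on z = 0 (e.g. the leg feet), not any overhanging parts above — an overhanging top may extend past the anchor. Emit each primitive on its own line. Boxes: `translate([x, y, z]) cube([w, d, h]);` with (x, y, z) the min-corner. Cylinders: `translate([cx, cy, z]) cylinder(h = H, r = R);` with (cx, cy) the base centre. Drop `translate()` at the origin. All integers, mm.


translate([566, 689, 0]) cylinder(h = 2475, r = 270);


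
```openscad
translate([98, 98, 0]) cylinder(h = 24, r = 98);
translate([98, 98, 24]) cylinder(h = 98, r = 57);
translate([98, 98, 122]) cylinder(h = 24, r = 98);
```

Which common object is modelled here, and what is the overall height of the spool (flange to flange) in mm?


A spool. The overall height is 146 mm.

Three coaxial cylinders, large–small–large — a spool. Two 24 mm flanges and a 98 mm core give 24 + 98 + 24 = 146 mm.


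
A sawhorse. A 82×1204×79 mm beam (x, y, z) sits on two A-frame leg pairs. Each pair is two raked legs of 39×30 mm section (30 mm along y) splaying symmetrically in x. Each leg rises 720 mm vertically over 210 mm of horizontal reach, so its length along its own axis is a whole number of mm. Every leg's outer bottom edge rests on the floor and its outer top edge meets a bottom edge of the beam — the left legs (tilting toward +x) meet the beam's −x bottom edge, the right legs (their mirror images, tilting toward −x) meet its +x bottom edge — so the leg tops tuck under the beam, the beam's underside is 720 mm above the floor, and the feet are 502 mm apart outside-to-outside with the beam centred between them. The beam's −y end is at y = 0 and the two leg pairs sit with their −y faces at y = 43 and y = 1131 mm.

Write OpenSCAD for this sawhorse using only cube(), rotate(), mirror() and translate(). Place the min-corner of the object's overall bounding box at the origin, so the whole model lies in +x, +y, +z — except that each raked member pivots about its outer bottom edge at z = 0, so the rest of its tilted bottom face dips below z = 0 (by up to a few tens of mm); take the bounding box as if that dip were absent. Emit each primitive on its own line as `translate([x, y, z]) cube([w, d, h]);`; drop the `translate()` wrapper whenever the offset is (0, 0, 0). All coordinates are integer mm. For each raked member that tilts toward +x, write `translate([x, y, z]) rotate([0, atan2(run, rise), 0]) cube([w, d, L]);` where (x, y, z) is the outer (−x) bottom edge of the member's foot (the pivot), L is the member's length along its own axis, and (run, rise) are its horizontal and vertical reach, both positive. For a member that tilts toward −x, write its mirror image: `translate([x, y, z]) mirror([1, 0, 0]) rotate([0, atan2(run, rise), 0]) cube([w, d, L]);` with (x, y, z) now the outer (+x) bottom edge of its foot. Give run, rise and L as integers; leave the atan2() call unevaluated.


// leg length = √(210² + 720²) = 750
// right-leg outer foot x = 2·210 + 82 = 502
// beam min-corner = (210, 0, 720)
translate([210, 0, 720]) cube([82, 1204, 79]);
translate([0, 43, 0]) rotate([0, atan2(210, 720), 0]) cube([39, 30, 750]);
translate([502, 43, 0]) mirror([1, 0, 0]) rotate([0, atan2(210, 720), 0]) cube([39, 30, 750]);
translate([0, 1131, 0]) rotate([0, atan2(210, 720), 0]) cube([39, 30, 750]);
translate([502, 1131, 0]) mirror([1, 0, 0]) rotate([0, atan2(210, 720), 0]) cube([39, 30, 750]);


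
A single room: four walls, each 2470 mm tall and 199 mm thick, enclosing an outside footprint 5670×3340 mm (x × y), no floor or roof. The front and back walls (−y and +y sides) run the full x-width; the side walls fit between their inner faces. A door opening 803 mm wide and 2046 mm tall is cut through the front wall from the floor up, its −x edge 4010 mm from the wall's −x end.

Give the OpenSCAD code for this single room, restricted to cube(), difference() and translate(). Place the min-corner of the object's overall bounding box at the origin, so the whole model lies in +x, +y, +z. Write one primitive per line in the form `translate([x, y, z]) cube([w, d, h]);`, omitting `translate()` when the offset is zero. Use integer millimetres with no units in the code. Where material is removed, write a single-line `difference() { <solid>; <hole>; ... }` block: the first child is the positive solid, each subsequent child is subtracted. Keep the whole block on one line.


difference() { cube([5670, 199, 2470]); translate([4010, 0, 0]) cube([803, 199, 2046]); }
translate([0, 3141, 0]) cube([5670, 199, 2470]);
translate([0, 199, 0]) cube([199, 2942, 2470]);
translate([5471, 199, 0]) cube([199, 2942, 2470]);


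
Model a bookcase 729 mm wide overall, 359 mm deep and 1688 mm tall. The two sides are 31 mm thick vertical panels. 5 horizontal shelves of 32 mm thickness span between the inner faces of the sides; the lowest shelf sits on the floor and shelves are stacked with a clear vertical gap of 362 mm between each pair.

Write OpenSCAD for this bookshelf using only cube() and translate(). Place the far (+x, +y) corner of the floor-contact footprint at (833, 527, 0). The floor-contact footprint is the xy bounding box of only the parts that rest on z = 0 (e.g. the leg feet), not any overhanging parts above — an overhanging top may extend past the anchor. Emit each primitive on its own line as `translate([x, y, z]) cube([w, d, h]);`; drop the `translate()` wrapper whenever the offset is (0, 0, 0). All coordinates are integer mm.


translate([104, 168, 0]) cube([31, 359, 1688]);
translate([802, 168, 0]) cube([31, 359, 1688]);
translate([135, 168, 0]) cube([667, 359, 32]);
translate([135, 168, 394]) cube([667, 359, 32]);
translate([135, 168, 788]) cube([667, 359, 32]);
translate([135, 168, 1182]) cube([667, 359, 32]);
translate([135, 168, 1576]) cube([667, 359, 32]);


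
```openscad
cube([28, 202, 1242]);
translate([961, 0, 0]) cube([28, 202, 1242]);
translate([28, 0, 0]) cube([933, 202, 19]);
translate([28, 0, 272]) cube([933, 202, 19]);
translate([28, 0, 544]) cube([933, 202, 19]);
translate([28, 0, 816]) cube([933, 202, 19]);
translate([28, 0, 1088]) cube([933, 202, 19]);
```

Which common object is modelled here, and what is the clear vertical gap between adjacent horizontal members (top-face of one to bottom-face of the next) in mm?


A bookshelf. The clear shelf gap is 253 mm.

Two tall side panels with 5 horizontal boards between them — a bookshelf. The first two shelf undersides are at z = 0 and z = 272; with shelf thickness 19, the clear gap is 272 − 0 − 19 = 253 mm.


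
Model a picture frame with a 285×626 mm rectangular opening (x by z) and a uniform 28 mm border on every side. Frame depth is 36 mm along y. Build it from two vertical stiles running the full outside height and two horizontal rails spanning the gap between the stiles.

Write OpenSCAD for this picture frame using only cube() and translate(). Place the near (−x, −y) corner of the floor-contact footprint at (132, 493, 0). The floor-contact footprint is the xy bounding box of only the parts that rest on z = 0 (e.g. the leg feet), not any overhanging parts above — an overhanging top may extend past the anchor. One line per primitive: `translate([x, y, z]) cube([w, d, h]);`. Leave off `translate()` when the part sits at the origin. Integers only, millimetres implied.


translate([132, 493, 0]) cube([28, 36, 682]);
translate([445, 493, 0]) cube([28, 36, 682]);
translate([160, 493, 0]) cube([285, 36, 28]);
translate([160, 493, 654]) cube([285, 36, 28]);


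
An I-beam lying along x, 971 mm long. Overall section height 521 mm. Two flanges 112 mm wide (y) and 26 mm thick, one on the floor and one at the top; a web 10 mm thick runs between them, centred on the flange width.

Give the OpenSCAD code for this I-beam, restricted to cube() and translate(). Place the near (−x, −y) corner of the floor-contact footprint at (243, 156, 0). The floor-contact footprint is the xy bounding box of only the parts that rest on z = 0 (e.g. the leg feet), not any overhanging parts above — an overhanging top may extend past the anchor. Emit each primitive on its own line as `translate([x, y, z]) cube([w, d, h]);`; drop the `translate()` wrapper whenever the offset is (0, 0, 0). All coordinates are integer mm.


translate([243, 156, 0]) cube([971, 112, 26]);
translate([243, 207, 26]) cube([971, 10, 469]);
translate([243, 156, 495]) cube([971, 112, 26]);


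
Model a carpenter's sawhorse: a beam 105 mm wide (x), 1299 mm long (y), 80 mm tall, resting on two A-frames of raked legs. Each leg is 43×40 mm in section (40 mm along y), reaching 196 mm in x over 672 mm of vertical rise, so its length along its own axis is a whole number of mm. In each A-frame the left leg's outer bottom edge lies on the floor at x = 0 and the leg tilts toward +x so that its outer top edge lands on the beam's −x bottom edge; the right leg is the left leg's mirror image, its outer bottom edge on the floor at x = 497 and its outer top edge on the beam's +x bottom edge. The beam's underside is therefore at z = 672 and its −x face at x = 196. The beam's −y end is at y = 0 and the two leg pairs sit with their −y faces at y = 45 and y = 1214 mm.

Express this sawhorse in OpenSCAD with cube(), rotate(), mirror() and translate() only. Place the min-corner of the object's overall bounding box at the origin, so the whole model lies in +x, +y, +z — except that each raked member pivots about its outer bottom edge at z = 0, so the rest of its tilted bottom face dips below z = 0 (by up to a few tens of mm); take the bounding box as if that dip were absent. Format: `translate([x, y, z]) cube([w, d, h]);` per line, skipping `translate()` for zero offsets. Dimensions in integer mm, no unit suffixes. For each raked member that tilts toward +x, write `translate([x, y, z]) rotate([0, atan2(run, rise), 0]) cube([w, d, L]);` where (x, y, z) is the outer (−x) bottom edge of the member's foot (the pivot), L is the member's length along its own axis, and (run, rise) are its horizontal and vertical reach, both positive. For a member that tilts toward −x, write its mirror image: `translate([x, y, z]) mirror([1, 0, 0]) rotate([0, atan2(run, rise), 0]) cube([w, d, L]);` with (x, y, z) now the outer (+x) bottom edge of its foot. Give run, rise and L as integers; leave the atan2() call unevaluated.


translate([196, 0, 672]) cube([105, 1299, 80]);
translate([0, 45, 0]) rotate([0, atan2(196, 672), 0]) cube([43, 40, 700]);
translate([497, 45, 0]) mirror([1, 0, 0]) rotate([0, atan2(196, 672), 0]) cube([43, 40, 700]);
translate([0, 1214, 0]) rotate([0, atan2(196, 672), 0]) cube([43, 40, 700]);
translate([497, 1214, 0]) mirror([1, 0, 0]) rotate([0, atan2(196, 672), 0]) cube([43, 40, 700]);


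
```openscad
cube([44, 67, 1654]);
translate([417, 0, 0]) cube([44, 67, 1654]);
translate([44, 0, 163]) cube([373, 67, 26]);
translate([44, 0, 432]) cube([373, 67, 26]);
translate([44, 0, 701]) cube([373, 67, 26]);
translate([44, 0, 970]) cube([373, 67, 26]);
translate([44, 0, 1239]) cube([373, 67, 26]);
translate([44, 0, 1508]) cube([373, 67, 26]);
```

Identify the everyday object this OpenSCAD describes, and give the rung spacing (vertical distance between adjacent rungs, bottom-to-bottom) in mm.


A ladder. The rung spacing is 269 mm.

Two tall 44×67 posts with 6 short bars between them — a ladder. Adjacent rungs sit at z = 163 and z = 432, so the spacing is 432 − 163 = 269 mm.


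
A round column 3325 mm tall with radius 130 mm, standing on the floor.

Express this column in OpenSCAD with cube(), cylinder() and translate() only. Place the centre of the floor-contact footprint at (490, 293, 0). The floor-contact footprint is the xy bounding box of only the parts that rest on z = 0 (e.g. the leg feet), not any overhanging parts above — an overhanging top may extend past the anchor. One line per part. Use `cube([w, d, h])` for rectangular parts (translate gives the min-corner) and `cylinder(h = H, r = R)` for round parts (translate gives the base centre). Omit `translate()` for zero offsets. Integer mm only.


translate([490, 293, 0]) cylinder(h = 3325, r = 130);


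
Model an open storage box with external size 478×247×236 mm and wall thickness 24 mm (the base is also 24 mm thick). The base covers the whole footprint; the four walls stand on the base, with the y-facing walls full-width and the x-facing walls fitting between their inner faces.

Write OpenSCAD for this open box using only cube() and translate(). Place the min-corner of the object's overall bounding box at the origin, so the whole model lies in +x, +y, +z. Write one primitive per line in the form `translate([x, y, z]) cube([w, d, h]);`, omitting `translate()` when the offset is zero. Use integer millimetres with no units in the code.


cube([478, 247, 24]);
translate([0, 0, 24]) cube([478, 24, 212]);
translate([0, 223, 24]) cube([478, 24, 212]);
translate([0, 24, 24]) cube([24, 199, 212]);
translate([454, 24, 24]) cube([24, 199, 212]);


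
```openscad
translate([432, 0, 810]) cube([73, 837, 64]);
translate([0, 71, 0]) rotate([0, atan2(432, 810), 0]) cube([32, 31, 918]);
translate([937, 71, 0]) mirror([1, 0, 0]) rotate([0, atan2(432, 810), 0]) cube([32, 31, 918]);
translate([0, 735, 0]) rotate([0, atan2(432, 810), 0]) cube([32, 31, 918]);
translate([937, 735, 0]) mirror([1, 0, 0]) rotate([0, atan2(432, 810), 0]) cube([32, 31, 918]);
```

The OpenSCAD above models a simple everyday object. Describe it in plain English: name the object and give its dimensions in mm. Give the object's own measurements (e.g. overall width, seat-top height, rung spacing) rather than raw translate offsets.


A sawhorse. A 73×837×64 mm beam (x, y, z) sits on two A-frame leg pairs. Each pair is two raked legs of 32×31 mm section (31 mm along y) splaying symmetrically in x. Each leg rises 810 mm vertically over 432 mm of horizontal reach and is 918 mm long along its own axis. Every leg's outer bottom edge rests on the floor and its outer top edge meets a bottom edge of the beam — the left legs (tilting toward +x) meet the beam's −x bottom edge, the right legs (their mirror images, tilting toward −x) meet its +x bottom edge — so the leg tops tuck under the beam, the beam's underside is 810 mm above the floor, and the feet are 937 mm apart outside-to-outside with the beam centred between them. The two leg pairs are set in 71 mm from either end of the beam.


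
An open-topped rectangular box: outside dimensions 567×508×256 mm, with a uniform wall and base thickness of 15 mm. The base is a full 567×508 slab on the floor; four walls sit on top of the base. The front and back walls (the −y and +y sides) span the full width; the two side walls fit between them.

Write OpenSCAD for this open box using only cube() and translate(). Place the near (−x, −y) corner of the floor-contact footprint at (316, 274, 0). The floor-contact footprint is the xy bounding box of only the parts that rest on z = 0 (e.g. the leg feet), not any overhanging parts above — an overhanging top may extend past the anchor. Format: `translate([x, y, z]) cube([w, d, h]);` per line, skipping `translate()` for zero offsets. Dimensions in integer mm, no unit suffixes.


translate([316, 274, 0]) cube([567, 508, 15]);
translate([316, 274, 15]) cube([567, 15, 241]);
translate([316, 767, 15]) cube([567, 15, 241]);
translate([316, 289, 15]) cube([15, 478, 241]);
translate([868, 289, 15]) cube([15, 478, 241]);


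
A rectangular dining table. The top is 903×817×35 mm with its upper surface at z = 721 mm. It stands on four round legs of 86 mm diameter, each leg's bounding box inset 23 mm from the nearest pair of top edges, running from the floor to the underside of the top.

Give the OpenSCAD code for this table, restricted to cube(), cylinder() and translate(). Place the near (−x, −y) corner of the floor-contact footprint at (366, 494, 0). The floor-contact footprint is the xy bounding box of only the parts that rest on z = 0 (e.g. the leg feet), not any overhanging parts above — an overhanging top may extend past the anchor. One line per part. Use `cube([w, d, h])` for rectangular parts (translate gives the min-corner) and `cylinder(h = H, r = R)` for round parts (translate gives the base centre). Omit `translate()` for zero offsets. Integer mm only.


// leg_h = 721 - 35 = 686
translate([343, 471, 686]) cube([903, 817, 35]);
translate([409, 537, 0]) cylinder(h = 686, r = 43);
translate([1180, 537, 0]) cylinder(h = 686, r = 43);
translate([409, 1222, 0]) cylinder(h = 686, r = 43);
translate([1180, 1222, 0]) cylinder(h = 686, r = 43);


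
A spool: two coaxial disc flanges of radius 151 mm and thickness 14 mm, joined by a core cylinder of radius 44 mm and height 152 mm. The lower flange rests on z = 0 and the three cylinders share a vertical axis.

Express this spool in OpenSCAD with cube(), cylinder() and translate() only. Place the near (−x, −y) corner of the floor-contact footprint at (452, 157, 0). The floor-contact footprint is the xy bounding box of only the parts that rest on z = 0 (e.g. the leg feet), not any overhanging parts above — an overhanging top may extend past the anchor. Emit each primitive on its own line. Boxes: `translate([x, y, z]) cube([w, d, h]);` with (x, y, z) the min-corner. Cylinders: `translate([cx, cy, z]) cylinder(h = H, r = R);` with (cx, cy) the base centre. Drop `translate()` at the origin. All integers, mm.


translate([603, 308, 0]) cylinder(h = 14, r = 151);
translate([603, 308, 14]) cylinder(h = 152, r = 44);
translate([603, 308, 166]) cylinder(h = 14, r = 151);


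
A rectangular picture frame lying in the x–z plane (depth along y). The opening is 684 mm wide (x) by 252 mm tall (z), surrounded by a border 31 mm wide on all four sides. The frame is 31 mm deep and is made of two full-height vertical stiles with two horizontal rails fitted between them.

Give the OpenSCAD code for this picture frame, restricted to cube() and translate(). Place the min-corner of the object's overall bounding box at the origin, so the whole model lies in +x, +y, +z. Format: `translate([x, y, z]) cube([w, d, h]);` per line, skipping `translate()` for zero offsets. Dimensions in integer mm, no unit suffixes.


cube([31, 31, 314]);
translate([715, 0, 0]) cube([31, 31, 314]);
translate([31, 0, 0]) cube([684, 31, 31]);
translate([31, 0, 283]) cube([684, 31, 31]);


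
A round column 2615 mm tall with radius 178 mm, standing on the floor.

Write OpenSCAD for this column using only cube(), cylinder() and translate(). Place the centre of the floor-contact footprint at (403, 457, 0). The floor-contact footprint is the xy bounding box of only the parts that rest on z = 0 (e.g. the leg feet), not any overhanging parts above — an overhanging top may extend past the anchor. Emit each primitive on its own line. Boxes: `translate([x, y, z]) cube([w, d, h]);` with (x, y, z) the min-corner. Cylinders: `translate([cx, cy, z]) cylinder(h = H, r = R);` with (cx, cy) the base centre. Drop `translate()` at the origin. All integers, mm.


translate([403, 457, 0]) cylinder(h = 2615, r = 178);


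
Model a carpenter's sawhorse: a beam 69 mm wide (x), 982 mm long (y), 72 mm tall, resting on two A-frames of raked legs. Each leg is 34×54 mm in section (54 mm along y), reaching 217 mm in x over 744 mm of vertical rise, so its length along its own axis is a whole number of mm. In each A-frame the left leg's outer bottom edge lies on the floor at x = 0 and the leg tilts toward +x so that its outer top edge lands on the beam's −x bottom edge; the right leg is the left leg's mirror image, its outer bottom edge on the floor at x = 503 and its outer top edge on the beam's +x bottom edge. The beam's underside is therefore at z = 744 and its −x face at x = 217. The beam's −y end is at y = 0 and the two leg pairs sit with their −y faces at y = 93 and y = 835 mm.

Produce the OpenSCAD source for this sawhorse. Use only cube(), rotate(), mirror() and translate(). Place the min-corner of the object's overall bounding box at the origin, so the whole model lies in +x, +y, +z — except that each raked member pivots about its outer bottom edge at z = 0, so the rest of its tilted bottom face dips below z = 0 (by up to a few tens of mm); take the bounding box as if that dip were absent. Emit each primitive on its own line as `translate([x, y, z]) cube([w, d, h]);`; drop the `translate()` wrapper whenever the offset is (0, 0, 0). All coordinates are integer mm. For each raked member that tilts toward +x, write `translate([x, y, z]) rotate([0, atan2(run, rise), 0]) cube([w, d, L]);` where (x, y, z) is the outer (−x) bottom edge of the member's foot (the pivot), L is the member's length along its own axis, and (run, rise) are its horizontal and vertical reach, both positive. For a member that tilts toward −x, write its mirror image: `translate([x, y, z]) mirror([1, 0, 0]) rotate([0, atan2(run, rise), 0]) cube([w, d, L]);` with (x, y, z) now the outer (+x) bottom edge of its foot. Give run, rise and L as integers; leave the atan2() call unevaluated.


translate([217, 0, 744]) cube([69, 982, 72]);
translate([0, 93, 0]) rotate([0, atan2(217, 744), 0]) cube([34, 54, 775]);
translate([503, 93, 0]) mirror([1, 0, 0]) rotate([0, atan2(217, 744), 0]) cube([34, 54, 775]);
translate([0, 835, 0]) rotate([0, atan2(217, 744), 0]) cube([34, 54, 775]);
translate([503, 835, 0]) mirror([1, 0, 0]) rotate([0, atan2(217, 744), 0]) cube([34, 54, 775]);
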